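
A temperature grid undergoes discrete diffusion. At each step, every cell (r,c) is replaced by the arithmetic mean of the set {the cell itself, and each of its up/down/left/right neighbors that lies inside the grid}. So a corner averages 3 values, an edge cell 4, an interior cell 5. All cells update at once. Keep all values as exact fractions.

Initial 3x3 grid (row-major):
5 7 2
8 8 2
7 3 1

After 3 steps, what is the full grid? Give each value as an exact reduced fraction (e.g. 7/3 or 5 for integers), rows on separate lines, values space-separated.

After step 1:
  20/3 11/2 11/3
  7 28/5 13/4
  6 19/4 2
After step 2:
  115/18 643/120 149/36
  379/60 261/50 871/240
  71/12 367/80 10/3
After step 3:
  6503/1080 37991/7200 9451/2160
  10729/1800 15067/3000 58757/14400
  4037/720 7623/1600 77/20

Answer: 6503/1080 37991/7200 9451/2160
10729/1800 15067/3000 58757/14400
4037/720 7623/1600 77/20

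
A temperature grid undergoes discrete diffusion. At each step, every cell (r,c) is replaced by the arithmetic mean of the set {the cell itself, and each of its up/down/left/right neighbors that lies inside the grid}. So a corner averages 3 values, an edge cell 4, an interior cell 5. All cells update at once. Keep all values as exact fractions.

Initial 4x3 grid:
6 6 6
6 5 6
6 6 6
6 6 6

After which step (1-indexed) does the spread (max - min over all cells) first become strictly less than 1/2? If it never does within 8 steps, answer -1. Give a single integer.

Step 1: max=6, min=23/4, spread=1/4
  -> spread < 1/2 first at step 1
Step 2: max=6, min=577/100, spread=23/100
Step 3: max=2387/400, min=27989/4800, spread=131/960
Step 4: max=42809/7200, min=252649/43200, spread=841/8640
Step 5: max=8546627/1440000, min=101137949/17280000, spread=56863/691200
Step 6: max=76770457/12960000, min=911585659/155520000, spread=386393/6220800
Step 7: max=30683641187/5184000000, min=364854276869/62208000000, spread=26795339/497664000
Step 8: max=1839153850333/311040000000, min=21911064285871/3732480000000, spread=254051069/5971968000

Answer: 1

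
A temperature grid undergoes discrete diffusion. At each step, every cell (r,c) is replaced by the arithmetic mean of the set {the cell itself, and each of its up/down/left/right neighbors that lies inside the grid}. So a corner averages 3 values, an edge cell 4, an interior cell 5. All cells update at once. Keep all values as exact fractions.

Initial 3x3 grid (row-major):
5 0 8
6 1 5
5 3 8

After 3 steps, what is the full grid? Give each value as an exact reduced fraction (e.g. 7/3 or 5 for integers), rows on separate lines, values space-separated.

Answer: 1631/432 639/160 227/54
11657/2880 819/200 6521/1440
907/216 4279/960 1999/432

Derivation:
After step 1:
  11/3 7/2 13/3
  17/4 3 11/2
  14/3 17/4 16/3
After step 2:
  137/36 29/8 40/9
  187/48 41/10 109/24
  79/18 69/16 181/36
After step 3:
  1631/432 639/160 227/54
  11657/2880 819/200 6521/1440
  907/216 4279/960 1999/432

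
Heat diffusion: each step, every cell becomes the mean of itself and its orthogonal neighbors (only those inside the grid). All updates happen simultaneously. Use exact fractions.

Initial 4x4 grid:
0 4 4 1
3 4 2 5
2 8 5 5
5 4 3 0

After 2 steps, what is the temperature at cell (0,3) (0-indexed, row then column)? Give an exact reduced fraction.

Step 1: cell (0,3) = 10/3
Step 2: cell (0,3) = 28/9
Full grid after step 2:
  91/36 737/240 157/48 28/9
  797/240 361/100 94/25 43/12
  901/240 229/50 399/100 107/30
  79/18 61/15 229/60 113/36

Answer: 28/9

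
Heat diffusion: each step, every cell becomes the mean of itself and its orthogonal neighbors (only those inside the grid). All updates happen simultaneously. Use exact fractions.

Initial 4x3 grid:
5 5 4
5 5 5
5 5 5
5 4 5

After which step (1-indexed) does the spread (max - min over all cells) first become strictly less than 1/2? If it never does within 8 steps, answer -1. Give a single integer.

Answer: 1

Derivation:
Step 1: max=5, min=14/3, spread=1/3
  -> spread < 1/2 first at step 1
Step 2: max=5, min=1133/240, spread=67/240
Step 3: max=709/144, min=5159/1080, spread=317/2160
Step 4: max=58877/12000, min=4150949/864000, spread=17639/172800
Step 5: max=12669913/2592000, min=37403359/7776000, spread=30319/388800
Step 6: max=758173147/155520000, min=2249847041/466560000, spread=61681/1166400
Step 7: max=561121433/115200000, min=135088173019/27993600000, spread=1580419/34992000
Step 8: max=2723711985707/559872000000, min=8114673805121/1679616000000, spread=7057769/209952000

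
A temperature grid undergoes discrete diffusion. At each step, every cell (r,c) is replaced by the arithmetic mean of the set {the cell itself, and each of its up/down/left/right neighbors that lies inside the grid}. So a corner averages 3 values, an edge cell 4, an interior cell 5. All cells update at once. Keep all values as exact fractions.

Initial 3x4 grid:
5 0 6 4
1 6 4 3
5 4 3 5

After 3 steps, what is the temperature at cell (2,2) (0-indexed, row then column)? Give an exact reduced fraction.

Step 1: cell (2,2) = 4
Step 2: cell (2,2) = 497/120
Step 3: cell (2,2) = 13967/3600
Full grid after step 3:
  59/18 8933/2400 27059/7200 8759/2160
  53113/14400 10741/3000 8089/2000 2357/600
  1567/432 7181/1800 13967/3600 4367/1080

Answer: 13967/3600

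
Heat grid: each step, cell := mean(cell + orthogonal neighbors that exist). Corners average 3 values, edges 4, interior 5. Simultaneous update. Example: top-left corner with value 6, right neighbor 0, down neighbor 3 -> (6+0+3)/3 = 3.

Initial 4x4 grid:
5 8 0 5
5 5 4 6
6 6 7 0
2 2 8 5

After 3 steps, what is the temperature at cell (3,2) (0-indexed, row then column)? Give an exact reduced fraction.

Step 1: cell (3,2) = 11/2
Step 2: cell (3,2) = 29/6
Step 3: cell (3,2) = 1078/225
Full grid after step 3:
  1259/240 11719/2400 6401/1440 2191/540
  3041/600 2007/400 3419/750 6107/1440
  8657/1800 1814/375 28511/6000 32711/7200
  2423/540 4201/900 1078/225 2017/432

Answer: 1078/225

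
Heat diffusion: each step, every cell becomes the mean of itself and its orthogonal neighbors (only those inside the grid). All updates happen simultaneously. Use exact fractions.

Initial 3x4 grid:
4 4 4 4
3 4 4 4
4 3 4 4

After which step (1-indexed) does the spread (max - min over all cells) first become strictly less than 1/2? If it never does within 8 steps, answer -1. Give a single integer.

Step 1: max=4, min=10/3, spread=2/3
Step 2: max=4, min=287/80, spread=33/80
  -> spread < 1/2 first at step 2
Step 3: max=4, min=7781/2160, spread=859/2160
Step 4: max=7121/1800, min=476797/129600, spread=7183/25920
Step 5: max=425789/108000, min=28764923/7776000, spread=378377/1555200
Step 6: max=4230211/1080000, min=1740578377/466560000, spread=3474911/18662400
Step 7: max=379346011/97200000, min=104891599643/27993600000, spread=174402061/1119744000
Step 8: max=45344183273/11664000000, min=6321179433937/1679616000000, spread=1667063659/13436928000

Answer: 2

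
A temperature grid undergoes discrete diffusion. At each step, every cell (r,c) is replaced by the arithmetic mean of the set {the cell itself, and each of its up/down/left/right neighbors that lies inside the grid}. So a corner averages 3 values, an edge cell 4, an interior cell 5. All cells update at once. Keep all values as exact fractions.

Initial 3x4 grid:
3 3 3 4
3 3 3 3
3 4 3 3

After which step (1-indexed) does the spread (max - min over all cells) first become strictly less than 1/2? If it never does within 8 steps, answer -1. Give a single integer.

Step 1: max=10/3, min=3, spread=1/3
  -> spread < 1/2 first at step 1
Step 2: max=59/18, min=3, spread=5/18
Step 3: max=3451/1080, min=2219/720, spread=49/432
Step 4: max=413269/129600, min=66769/21600, spread=2531/25920
Step 5: max=164633089/51840000, min=673391/216000, spread=3019249/51840000
Step 6: max=164396711/51840000, min=60719051/19440000, spread=297509/6220800
Step 7: max=591028799209/186624000000, min=913485521/291600000, spread=6398065769/186624000000
Step 8: max=1772353464773/559872000000, min=36581378951/11664000000, spread=131578201/4478976000

Answer: 1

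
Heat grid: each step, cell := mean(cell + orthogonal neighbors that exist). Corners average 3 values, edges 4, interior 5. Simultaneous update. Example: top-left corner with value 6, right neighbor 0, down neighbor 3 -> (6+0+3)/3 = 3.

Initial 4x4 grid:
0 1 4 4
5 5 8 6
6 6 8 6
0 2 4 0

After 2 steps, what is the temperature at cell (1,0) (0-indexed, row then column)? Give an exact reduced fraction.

Step 1: cell (1,0) = 4
Step 2: cell (1,0) = 61/16
Full grid after step 2:
  17/6 55/16 1057/240 179/36
  61/16 231/50 557/100 82/15
  979/240 481/100 53/10 311/60
  119/36 437/120 487/120 71/18

Answer: 61/16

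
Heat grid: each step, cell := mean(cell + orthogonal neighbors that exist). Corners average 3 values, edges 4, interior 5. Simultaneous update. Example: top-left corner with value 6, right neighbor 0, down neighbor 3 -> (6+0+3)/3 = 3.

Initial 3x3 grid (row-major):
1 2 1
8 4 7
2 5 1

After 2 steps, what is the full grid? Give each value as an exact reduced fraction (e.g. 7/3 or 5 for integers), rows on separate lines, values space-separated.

After step 1:
  11/3 2 10/3
  15/4 26/5 13/4
  5 3 13/3
After step 2:
  113/36 71/20 103/36
  1057/240 86/25 967/240
  47/12 263/60 127/36

Answer: 113/36 71/20 103/36
1057/240 86/25 967/240
47/12 263/60 127/36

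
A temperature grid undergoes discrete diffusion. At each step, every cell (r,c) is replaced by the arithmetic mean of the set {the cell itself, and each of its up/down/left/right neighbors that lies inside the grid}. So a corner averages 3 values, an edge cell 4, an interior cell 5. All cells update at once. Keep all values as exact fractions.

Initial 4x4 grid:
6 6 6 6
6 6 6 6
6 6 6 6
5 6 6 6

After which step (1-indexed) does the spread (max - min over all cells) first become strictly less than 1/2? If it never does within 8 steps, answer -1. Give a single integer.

Answer: 1

Derivation:
Step 1: max=6, min=17/3, spread=1/3
  -> spread < 1/2 first at step 1
Step 2: max=6, min=103/18, spread=5/18
Step 3: max=6, min=1255/216, spread=41/216
Step 4: max=6, min=37837/6480, spread=1043/6480
Step 5: max=6, min=1140847/194400, spread=25553/194400
Step 6: max=107921/18000, min=34320541/5832000, spread=645863/5832000
Step 7: max=719029/120000, min=1032118309/174960000, spread=16225973/174960000
Step 8: max=323299/54000, min=31015322017/5248800000, spread=409340783/5248800000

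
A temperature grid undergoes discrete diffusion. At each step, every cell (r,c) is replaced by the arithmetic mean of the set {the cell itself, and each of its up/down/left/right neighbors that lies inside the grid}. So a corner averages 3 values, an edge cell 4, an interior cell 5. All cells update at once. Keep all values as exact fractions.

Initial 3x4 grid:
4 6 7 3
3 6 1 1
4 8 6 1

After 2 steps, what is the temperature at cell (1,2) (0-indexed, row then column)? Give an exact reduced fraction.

Answer: 15/4

Derivation:
Step 1: cell (1,2) = 21/5
Step 2: cell (1,2) = 15/4
Full grid after step 2:
  43/9 287/60 67/15 113/36
  1103/240 5 15/4 361/120
  61/12 99/20 253/60 49/18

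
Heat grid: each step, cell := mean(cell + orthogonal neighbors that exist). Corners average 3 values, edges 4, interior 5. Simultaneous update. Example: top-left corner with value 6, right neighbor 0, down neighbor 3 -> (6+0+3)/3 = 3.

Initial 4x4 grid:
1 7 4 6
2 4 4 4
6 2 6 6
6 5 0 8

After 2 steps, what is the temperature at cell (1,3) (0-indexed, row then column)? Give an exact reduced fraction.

Answer: 301/60

Derivation:
Step 1: cell (1,3) = 5
Step 2: cell (1,3) = 301/60
Full grid after step 2:
  127/36 983/240 1099/240 179/36
  863/240 401/100 441/100 301/60
  1051/240 77/20 467/100 289/60
  155/36 137/30 61/15 185/36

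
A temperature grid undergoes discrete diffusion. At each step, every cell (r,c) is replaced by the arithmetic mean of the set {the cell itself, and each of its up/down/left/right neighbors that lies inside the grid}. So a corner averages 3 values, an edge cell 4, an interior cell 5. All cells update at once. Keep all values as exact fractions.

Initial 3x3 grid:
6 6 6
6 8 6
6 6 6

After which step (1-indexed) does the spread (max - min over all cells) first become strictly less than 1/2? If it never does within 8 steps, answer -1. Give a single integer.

Answer: 2

Derivation:
Step 1: max=13/2, min=6, spread=1/2
Step 2: max=162/25, min=249/40, spread=51/200
  -> spread < 1/2 first at step 2
Step 3: max=15223/2400, min=1127/180, spread=589/7200
Step 4: max=94943/15000, min=905081/144000, spread=31859/720000
Step 5: max=54531607/8640000, min=5664721/900000, spread=751427/43200000
Step 6: max=340634687/54000000, min=3265463129/518400000, spread=23149331/2592000000
Step 7: max=196106654263/31104000000, min=20414931889/3240000000, spread=616540643/155520000000
Step 8: max=1225512453983/194400000000, min=11761372008761/1866240000000, spread=17737747379/9331200000000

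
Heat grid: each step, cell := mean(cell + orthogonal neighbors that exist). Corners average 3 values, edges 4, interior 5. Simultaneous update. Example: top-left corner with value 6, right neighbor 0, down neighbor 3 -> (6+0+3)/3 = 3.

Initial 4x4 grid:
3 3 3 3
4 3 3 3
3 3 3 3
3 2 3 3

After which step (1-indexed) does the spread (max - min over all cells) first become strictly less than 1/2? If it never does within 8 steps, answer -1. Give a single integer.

Step 1: max=10/3, min=8/3, spread=2/3
Step 2: max=391/120, min=329/120, spread=31/60
Step 3: max=3451/1080, min=3433/1200, spread=3613/10800
  -> spread < 1/2 first at step 3
Step 4: max=20333/6480, min=311849/108000, spread=81103/324000
Step 5: max=3031891/972000, min=3147103/1080000, spread=1994983/9720000
Step 6: max=18031013/5832000, min=28506413/9720000, spread=2317913/14580000
Step 7: max=2691559531/874800000, min=2859196723/972000000, spread=1182824803/8748000000
Step 8: max=16070009693/5248800000, min=25799000933/8748000000, spread=1476522833/13122000000

Answer: 3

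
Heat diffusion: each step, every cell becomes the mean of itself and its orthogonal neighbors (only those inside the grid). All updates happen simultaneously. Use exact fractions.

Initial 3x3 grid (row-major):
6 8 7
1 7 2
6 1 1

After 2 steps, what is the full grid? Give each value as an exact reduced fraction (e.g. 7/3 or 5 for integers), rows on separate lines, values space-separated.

After step 1:
  5 7 17/3
  5 19/5 17/4
  8/3 15/4 4/3
After step 2:
  17/3 161/30 203/36
  247/60 119/25 301/80
  137/36 231/80 28/9

Answer: 17/3 161/30 203/36
247/60 119/25 301/80
137/36 231/80 28/9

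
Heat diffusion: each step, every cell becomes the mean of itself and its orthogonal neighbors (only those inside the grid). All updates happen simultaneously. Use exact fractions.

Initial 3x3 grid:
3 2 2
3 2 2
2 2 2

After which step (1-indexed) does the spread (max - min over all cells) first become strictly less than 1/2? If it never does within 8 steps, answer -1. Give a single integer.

Step 1: max=8/3, min=2, spread=2/3
Step 2: max=89/36, min=2, spread=17/36
  -> spread < 1/2 first at step 2
Step 3: max=5167/2160, min=371/180, spread=143/432
Step 4: max=301949/129600, min=5663/2700, spread=1205/5184
Step 5: max=17851303/7776000, min=153541/72000, spread=10151/62208
Step 6: max=1058789141/466560000, min=41889209/19440000, spread=85517/746496
Step 7: max=63059590927/27993600000, min=5067353671/2332800000, spread=720431/8957952
Step 8: max=3762846194669/1679616000000, min=12736161863/5832000000, spread=6069221/107495424

Answer: 2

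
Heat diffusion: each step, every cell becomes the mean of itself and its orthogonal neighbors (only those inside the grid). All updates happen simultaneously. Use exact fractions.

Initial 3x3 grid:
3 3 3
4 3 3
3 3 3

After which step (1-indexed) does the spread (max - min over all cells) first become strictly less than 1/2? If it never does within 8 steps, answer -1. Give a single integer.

Answer: 1

Derivation:
Step 1: max=10/3, min=3, spread=1/3
  -> spread < 1/2 first at step 1
Step 2: max=787/240, min=3, spread=67/240
Step 3: max=6917/2160, min=607/200, spread=1807/10800
Step 4: max=2749963/864000, min=16561/5400, spread=33401/288000
Step 5: max=24557933/7776000, min=1663391/540000, spread=3025513/38880000
Step 6: max=9796126867/3110400000, min=89155949/28800000, spread=53531/995328
Step 7: max=585904925849/186624000000, min=24119116051/7776000000, spread=450953/11943936
Step 8: max=35101223560603/11197440000000, min=2900368610519/933120000000, spread=3799043/143327232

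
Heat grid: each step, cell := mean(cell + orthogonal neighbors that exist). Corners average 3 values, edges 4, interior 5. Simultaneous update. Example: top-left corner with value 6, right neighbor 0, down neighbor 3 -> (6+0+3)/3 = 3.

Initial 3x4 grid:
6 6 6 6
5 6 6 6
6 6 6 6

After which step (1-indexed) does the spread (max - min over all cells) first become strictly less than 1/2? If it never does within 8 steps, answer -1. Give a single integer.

Answer: 1

Derivation:
Step 1: max=6, min=17/3, spread=1/3
  -> spread < 1/2 first at step 1
Step 2: max=6, min=1373/240, spread=67/240
Step 3: max=6, min=12523/2160, spread=437/2160
Step 4: max=5991/1000, min=5026469/864000, spread=29951/172800
Step 5: max=20171/3375, min=45440179/7776000, spread=206761/1555200
Step 6: max=32234329/5400000, min=18206204429/3110400000, spread=14430763/124416000
Step 7: max=2574347273/432000000, min=1094636258311/186624000000, spread=139854109/1492992000
Step 8: max=231428771023/38880000000, min=65762168109749/11197440000000, spread=7114543559/89579520000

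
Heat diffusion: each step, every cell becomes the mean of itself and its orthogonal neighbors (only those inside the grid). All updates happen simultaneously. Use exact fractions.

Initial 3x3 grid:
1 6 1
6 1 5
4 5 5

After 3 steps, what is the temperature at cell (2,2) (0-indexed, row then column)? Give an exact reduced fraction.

Step 1: cell (2,2) = 5
Step 2: cell (2,2) = 47/12
Step 3: cell (2,2) = 3037/720
Full grid after step 3:
  8081/2160 48217/14400 2647/720
  6599/1800 3013/750 1447/400
  1019/240 18889/4800 3037/720

Answer: 3037/720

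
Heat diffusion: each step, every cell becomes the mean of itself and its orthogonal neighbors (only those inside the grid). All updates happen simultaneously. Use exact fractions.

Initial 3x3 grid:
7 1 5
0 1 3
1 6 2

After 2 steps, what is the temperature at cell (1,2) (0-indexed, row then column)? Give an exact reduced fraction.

Answer: 697/240

Derivation:
Step 1: cell (1,2) = 11/4
Step 2: cell (1,2) = 697/240
Full grid after step 2:
  101/36 341/120 37/12
  189/80 66/25 697/240
  85/36 107/40 107/36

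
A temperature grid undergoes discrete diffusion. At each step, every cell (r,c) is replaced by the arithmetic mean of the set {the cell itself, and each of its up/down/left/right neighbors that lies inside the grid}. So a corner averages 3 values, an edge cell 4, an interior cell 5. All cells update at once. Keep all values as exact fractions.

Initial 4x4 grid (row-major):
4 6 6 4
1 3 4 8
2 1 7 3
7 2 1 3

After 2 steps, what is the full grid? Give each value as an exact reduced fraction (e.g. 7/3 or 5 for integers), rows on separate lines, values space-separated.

After step 1:
  11/3 19/4 5 6
  5/2 3 28/5 19/4
  11/4 3 16/5 21/4
  11/3 11/4 13/4 7/3
After step 2:
  131/36 197/48 427/80 21/4
  143/48 377/100 431/100 27/5
  143/48 147/50 203/50 233/60
  55/18 19/6 173/60 65/18

Answer: 131/36 197/48 427/80 21/4
143/48 377/100 431/100 27/5
143/48 147/50 203/50 233/60
55/18 19/6 173/60 65/18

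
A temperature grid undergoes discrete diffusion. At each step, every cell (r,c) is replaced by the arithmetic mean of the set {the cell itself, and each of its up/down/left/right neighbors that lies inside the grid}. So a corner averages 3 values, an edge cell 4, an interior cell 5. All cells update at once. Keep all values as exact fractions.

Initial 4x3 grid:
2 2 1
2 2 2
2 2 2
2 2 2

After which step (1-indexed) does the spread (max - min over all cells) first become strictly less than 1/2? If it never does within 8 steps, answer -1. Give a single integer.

Step 1: max=2, min=5/3, spread=1/3
  -> spread < 1/2 first at step 1
Step 2: max=2, min=31/18, spread=5/18
Step 3: max=2, min=391/216, spread=41/216
Step 4: max=2, min=47623/25920, spread=4217/25920
Step 5: max=14321/7200, min=2901251/1555200, spread=38417/311040
Step 6: max=285403/144000, min=175423789/93312000, spread=1903471/18662400
Step 7: max=8524241/4320000, min=10596450911/5598720000, spread=18038617/223948800
Step 8: max=764673241/388800000, min=638578217149/335923200000, spread=883978523/13436928000

Answer: 1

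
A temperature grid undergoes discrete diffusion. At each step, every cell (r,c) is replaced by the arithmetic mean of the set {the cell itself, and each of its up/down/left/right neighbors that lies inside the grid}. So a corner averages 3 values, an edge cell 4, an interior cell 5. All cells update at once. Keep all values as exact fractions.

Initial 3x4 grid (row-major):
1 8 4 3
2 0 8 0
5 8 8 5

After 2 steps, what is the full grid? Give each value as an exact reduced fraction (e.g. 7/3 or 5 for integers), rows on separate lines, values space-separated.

Answer: 107/36 67/15 23/6 145/36
119/30 197/50 131/25 11/3
49/12 227/40 125/24 187/36

Derivation:
After step 1:
  11/3 13/4 23/4 7/3
  2 26/5 4 4
  5 21/4 29/4 13/3
After step 2:
  107/36 67/15 23/6 145/36
  119/30 197/50 131/25 11/3
  49/12 227/40 125/24 187/36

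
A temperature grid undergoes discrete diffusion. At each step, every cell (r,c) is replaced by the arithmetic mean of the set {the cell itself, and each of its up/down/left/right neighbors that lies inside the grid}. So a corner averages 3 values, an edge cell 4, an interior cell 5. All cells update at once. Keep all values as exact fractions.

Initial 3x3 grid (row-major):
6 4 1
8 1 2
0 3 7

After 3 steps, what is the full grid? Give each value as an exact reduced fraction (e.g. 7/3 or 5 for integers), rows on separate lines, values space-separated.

After step 1:
  6 3 7/3
  15/4 18/5 11/4
  11/3 11/4 4
After step 2:
  17/4 56/15 97/36
  1021/240 317/100 761/240
  61/18 841/240 19/6
After step 3:
  979/240 12463/3600 6911/2160
  54227/14400 7133/2000 43927/14400
  4013/1080 47627/14400 1181/360

Answer: 979/240 12463/3600 6911/2160
54227/14400 7133/2000 43927/14400
4013/1080 47627/14400 1181/360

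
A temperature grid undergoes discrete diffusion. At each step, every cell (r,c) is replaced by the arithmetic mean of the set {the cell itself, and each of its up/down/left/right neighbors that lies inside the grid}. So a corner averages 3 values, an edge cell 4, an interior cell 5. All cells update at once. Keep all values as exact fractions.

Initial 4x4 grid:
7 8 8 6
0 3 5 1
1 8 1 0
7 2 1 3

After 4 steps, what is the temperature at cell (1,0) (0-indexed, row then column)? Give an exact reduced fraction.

Step 1: cell (1,0) = 11/4
Step 2: cell (1,0) = 331/80
Step 3: cell (1,0) = 9773/2400
Step 4: cell (1,0) = 309287/72000
Full grid after step 4:
  8389/1800 38853/8000 334093/72000 47699/10800
  309287/72000 7807/1875 40269/10000 28797/8000
  794573/216000 162827/45000 54527/18000 600263/216000
  28771/8100 684563/216000 593843/216000 73963/32400

Answer: 309287/72000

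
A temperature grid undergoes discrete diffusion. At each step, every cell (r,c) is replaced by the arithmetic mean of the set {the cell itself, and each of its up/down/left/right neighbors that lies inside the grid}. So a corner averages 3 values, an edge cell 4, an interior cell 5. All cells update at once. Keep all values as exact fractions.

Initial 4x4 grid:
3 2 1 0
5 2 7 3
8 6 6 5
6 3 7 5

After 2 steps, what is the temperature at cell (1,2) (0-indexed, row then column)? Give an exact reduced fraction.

Step 1: cell (1,2) = 19/5
Step 2: cell (1,2) = 413/100
Full grid after step 2:
  59/18 367/120 289/120 91/36
  1109/240 197/50 413/100 409/120
  257/48 547/100 5 611/120
  209/36 257/48 1357/240 47/9

Answer: 413/100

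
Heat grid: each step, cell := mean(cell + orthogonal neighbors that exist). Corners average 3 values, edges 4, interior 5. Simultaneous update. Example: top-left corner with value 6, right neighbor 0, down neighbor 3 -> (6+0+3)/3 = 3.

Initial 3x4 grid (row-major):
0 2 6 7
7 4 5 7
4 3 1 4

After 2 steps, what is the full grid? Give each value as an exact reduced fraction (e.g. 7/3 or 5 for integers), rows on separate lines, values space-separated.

After step 1:
  3 3 5 20/3
  15/4 21/5 23/5 23/4
  14/3 3 13/4 4
After step 2:
  13/4 19/5 289/60 209/36
  937/240 371/100 114/25 1261/240
  137/36 907/240 297/80 13/3

Answer: 13/4 19/5 289/60 209/36
937/240 371/100 114/25 1261/240
137/36 907/240 297/80 13/3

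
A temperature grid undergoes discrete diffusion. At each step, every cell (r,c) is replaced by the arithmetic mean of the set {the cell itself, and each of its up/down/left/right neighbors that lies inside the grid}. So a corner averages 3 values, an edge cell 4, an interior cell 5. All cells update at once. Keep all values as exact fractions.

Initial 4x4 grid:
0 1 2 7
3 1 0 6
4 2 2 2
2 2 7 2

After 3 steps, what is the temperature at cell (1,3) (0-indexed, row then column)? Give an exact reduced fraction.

Step 1: cell (1,3) = 15/4
Step 2: cell (1,3) = 279/80
Step 3: cell (1,3) = 7789/2400
Full grid after step 3:
  3509/2160 3347/1800 1571/600 793/240
  13463/7200 12143/6000 209/80 7789/2400
  17287/7200 2903/1200 16831/6000 4571/1440
  5857/2160 5113/1800 1079/360 7021/2160

Answer: 7789/2400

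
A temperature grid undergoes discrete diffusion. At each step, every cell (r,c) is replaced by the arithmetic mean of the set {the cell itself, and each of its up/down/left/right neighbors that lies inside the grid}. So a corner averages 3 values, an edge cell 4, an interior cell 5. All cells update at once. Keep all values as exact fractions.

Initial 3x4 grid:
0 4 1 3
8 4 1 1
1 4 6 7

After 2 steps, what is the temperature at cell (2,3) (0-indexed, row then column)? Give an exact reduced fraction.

Step 1: cell (2,3) = 14/3
Step 2: cell (2,3) = 73/18
Full grid after step 2:
  19/6 127/40 263/120 83/36
  947/240 321/100 331/100 179/60
  34/9 1007/240 931/240 73/18

Answer: 73/18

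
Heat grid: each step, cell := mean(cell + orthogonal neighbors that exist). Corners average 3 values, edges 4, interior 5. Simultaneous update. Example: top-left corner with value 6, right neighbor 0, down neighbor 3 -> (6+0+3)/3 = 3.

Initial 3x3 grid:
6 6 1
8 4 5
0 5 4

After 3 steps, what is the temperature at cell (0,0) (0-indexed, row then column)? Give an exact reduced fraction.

Step 1: cell (0,0) = 20/3
Step 2: cell (0,0) = 185/36
Step 3: cell (0,0) = 11191/2160
Full grid after step 3:
  11191/2160 66257/14400 1079/240
  11197/2400 14117/3000 29491/7200
  9911/2160 19819/4800 9151/2160

Answer: 11191/2160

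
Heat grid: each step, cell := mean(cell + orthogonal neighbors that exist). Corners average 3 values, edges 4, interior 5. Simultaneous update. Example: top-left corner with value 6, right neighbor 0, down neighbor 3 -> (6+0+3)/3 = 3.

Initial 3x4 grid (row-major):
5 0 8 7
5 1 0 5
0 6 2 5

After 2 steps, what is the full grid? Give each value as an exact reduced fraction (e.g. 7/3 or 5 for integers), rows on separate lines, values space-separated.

Answer: 115/36 779/240 1027/240 44/9
243/80 141/50 337/100 1087/240
26/9 347/120 127/40 23/6

Derivation:
After step 1:
  10/3 7/2 15/4 20/3
  11/4 12/5 16/5 17/4
  11/3 9/4 13/4 4
After step 2:
  115/36 779/240 1027/240 44/9
  243/80 141/50 337/100 1087/240
  26/9 347/120 127/40 23/6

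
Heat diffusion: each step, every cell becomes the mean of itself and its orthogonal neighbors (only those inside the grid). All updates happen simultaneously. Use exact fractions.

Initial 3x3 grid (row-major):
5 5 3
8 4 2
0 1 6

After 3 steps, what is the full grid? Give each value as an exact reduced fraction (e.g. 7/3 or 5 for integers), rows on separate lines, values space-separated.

After step 1:
  6 17/4 10/3
  17/4 4 15/4
  3 11/4 3
After step 2:
  29/6 211/48 34/9
  69/16 19/5 169/48
  10/3 51/16 19/6
After step 3:
  325/72 12101/2880 421/108
  3907/960 1153/300 10271/2880
  65/18 1079/320 79/24

Answer: 325/72 12101/2880 421/108
3907/960 1153/300 10271/2880
65/18 1079/320 79/24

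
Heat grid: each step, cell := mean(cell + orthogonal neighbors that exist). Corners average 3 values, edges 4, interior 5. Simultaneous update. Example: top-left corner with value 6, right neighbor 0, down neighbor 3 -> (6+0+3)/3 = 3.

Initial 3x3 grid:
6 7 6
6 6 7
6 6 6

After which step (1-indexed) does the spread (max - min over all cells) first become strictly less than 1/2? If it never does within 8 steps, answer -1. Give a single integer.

Answer: 2

Derivation:
Step 1: max=20/3, min=6, spread=2/3
Step 2: max=513/80, min=6, spread=33/80
  -> spread < 1/2 first at step 2
Step 3: max=6917/1080, min=551/90, spread=61/216
Step 4: max=410239/64800, min=16561/2700, spread=511/2592
Step 5: max=24557933/3888000, min=222401/36000, spread=4309/31104
Step 6: max=1467063751/233280000, min=30091237/4860000, spread=36295/373248
Step 7: max=87865970597/13996800000, min=7242535831/1166400000, spread=305773/4478976
Step 8: max=5262162670159/839808000000, min=72526575497/11664000000, spread=2575951/53747712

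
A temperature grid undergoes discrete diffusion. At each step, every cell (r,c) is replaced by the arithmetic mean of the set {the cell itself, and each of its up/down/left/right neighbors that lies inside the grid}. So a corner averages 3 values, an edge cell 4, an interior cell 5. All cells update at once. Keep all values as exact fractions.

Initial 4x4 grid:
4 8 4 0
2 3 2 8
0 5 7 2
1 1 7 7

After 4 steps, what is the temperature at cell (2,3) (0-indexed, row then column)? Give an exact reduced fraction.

Answer: 497899/108000

Derivation:
Step 1: cell (2,3) = 6
Step 2: cell (2,3) = 71/15
Step 3: cell (2,3) = 17653/3600
Step 4: cell (2,3) = 497899/108000
Full grid after step 4:
  23899/6480 840247/216000 58937/14400 29351/7200
  726427/216000 337487/90000 3281/800 1253/288
  638779/216000 633961/180000 194147/45000 497899/108000
  183463/64800 374237/108000 467989/108000 39217/8100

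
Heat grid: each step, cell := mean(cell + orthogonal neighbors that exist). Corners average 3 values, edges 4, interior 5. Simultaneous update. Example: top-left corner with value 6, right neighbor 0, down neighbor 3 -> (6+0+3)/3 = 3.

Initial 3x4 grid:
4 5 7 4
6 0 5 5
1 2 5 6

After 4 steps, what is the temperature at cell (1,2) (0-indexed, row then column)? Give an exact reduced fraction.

Step 1: cell (1,2) = 22/5
Step 2: cell (1,2) = 91/20
Step 3: cell (1,2) = 5213/1200
Step 4: cell (1,2) = 158837/36000
Full grid after step 4:
  6605/1728 20029/4800 196417/43200 63289/12960
  22947/6400 91123/24000 158837/36000 204437/43200
  5659/1728 26131/7200 89321/21600 14911/3240

Answer: 158837/36000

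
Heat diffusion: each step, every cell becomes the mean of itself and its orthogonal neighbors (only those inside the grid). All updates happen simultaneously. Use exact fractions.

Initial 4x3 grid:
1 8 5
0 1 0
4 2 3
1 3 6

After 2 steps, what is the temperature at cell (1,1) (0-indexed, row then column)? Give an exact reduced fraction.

Answer: 123/50

Derivation:
Step 1: cell (1,1) = 11/5
Step 2: cell (1,1) = 123/50
Full grid after step 2:
  11/4 797/240 31/9
  169/80 123/50 173/60
  511/240 123/50 29/10
  89/36 46/15 13/4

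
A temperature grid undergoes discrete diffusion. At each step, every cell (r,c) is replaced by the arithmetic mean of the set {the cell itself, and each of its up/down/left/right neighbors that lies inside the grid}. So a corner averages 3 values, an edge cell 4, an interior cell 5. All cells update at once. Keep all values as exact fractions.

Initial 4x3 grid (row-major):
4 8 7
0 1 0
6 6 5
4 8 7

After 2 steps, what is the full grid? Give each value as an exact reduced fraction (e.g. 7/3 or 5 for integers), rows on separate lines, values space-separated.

Answer: 47/12 17/4 53/12
55/16 96/25 63/16
359/80 459/100 1177/240
65/12 1447/240 209/36

Derivation:
After step 1:
  4 5 5
  11/4 3 13/4
  4 26/5 9/2
  6 25/4 20/3
After step 2:
  47/12 17/4 53/12
  55/16 96/25 63/16
  359/80 459/100 1177/240
  65/12 1447/240 209/36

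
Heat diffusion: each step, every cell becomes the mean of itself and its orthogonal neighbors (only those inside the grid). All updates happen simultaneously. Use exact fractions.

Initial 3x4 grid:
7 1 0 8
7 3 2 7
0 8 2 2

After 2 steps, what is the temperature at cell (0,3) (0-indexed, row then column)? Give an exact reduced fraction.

Step 1: cell (0,3) = 5
Step 2: cell (0,3) = 25/6
Full grid after step 2:
  4 147/40 133/40 25/6
  369/80 69/20 18/5 973/240
  25/6 319/80 793/240 143/36

Answer: 25/6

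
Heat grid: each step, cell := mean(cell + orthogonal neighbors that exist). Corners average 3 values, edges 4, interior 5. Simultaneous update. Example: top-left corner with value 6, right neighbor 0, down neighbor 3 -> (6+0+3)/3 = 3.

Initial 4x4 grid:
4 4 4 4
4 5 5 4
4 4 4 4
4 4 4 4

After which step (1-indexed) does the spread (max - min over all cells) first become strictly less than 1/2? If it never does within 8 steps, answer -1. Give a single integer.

Step 1: max=22/5, min=4, spread=2/5
  -> spread < 1/2 first at step 1
Step 2: max=43/10, min=4, spread=3/10
Step 3: max=8459/2000, min=973/240, spread=263/1500
Step 4: max=151853/36000, min=29347/7200, spread=853/6000
Step 5: max=4547357/1080000, min=884689/216000, spread=1721/15000
Step 6: max=136156709/32400000, min=22182307/5400000, spread=3062867/32400000
Step 7: max=815598613/194400000, min=83346671/20250000, spread=77352857/972000000
Step 8: max=122162331113/29160000000, min=20035569661/4860000000, spread=1948913147/29160000000

Answer: 1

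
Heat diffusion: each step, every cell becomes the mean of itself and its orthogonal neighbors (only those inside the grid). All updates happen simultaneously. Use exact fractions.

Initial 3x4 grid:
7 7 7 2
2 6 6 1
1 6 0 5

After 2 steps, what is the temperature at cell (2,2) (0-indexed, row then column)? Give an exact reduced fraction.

Answer: 27/8

Derivation:
Step 1: cell (2,2) = 17/4
Step 2: cell (2,2) = 27/8
Full grid after step 2:
  193/36 1379/240 235/48 37/9
  133/30 117/25 453/100 77/24
  41/12 159/40 27/8 13/4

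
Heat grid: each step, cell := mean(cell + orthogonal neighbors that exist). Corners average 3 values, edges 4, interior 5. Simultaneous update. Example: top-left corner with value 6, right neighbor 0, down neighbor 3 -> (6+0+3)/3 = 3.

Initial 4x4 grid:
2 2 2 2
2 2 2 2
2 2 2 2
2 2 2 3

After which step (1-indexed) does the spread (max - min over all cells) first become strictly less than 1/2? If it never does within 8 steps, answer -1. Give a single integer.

Answer: 1

Derivation:
Step 1: max=7/3, min=2, spread=1/3
  -> spread < 1/2 first at step 1
Step 2: max=41/18, min=2, spread=5/18
Step 3: max=473/216, min=2, spread=41/216
Step 4: max=14003/6480, min=2, spread=1043/6480
Step 5: max=414353/194400, min=2, spread=25553/194400
Step 6: max=12335459/5832000, min=36079/18000, spread=645863/5832000
Step 7: max=367561691/174960000, min=240971/120000, spread=16225973/174960000
Step 8: max=10975077983/5248800000, min=108701/54000, spread=409340783/5248800000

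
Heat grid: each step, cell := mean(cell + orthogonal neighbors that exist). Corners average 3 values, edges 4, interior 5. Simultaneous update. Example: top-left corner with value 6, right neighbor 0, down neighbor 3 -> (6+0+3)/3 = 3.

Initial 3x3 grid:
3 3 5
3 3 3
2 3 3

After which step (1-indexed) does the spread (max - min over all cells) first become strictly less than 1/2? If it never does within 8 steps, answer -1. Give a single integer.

Step 1: max=11/3, min=8/3, spread=1
Step 2: max=32/9, min=49/18, spread=5/6
Step 3: max=365/108, min=607/216, spread=41/72
Step 4: max=21373/6480, min=37541/12960, spread=347/864
  -> spread < 1/2 first at step 4
Step 5: max=1256381/388800, min=2293687/777600, spread=2921/10368
Step 6: max=74436457/23328000, min=139643789/46656000, spread=24611/124416
Step 7: max=4423191329/1399680000, min=8457640783/2799360000, spread=207329/1492992
Step 8: max=263686493413/83980800000, min=510998283701/167961600000, spread=1746635/17915904

Answer: 4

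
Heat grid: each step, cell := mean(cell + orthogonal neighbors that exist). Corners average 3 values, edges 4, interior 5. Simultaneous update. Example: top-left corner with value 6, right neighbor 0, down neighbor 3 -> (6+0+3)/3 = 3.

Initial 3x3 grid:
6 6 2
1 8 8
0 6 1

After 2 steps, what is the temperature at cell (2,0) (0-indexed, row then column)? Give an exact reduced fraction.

Answer: 59/18

Derivation:
Step 1: cell (2,0) = 7/3
Step 2: cell (2,0) = 59/18
Full grid after step 2:
  163/36 629/120 187/36
  973/240 471/100 1253/240
  59/18 1013/240 9/2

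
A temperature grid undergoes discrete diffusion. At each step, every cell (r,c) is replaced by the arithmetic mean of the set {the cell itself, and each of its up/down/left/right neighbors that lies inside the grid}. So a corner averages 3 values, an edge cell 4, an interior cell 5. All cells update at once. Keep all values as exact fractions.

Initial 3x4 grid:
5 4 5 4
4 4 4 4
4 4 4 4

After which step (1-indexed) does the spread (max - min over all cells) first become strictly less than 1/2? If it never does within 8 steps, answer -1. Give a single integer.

Answer: 2

Derivation:
Step 1: max=9/2, min=4, spread=1/2
Step 2: max=157/36, min=4, spread=13/36
  -> spread < 1/2 first at step 2
Step 3: max=30857/7200, min=807/200, spread=361/1440
Step 4: max=550369/129600, min=21961/5400, spread=4661/25920
Step 5: max=27318863/6480000, min=8836621/2160000, spread=809/6480
Step 6: max=1960330399/466560000, min=79795301/19440000, spread=1809727/18662400
Step 7: max=117218847941/27993600000, min=600400573/145800000, spread=77677517/1119744000
Step 8: max=7020362394319/1679616000000, min=48115066451/11664000000, spread=734342603/13436928000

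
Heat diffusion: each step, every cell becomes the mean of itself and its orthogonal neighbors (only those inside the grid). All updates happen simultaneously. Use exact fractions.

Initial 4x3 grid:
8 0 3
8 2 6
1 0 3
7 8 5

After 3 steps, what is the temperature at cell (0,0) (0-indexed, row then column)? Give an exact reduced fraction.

Step 1: cell (0,0) = 16/3
Step 2: cell (0,0) = 40/9
Step 3: cell (0,0) = 2243/540
Full grid after step 3:
  2243/540 10721/2880 2459/720
  1187/288 1111/300 83/24
  6127/1440 4757/1200 2771/720
  9803/2160 3187/720 1171/270

Answer: 2243/540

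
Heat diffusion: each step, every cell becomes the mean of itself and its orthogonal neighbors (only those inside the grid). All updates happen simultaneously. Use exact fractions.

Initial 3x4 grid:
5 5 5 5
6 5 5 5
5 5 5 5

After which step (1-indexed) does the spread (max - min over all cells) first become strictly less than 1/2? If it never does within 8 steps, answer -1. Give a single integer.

Step 1: max=16/3, min=5, spread=1/3
  -> spread < 1/2 first at step 1
Step 2: max=1267/240, min=5, spread=67/240
Step 3: max=11237/2160, min=5, spread=437/2160
Step 4: max=4477531/864000, min=5009/1000, spread=29951/172800
Step 5: max=40095821/7776000, min=16954/3375, spread=206761/1555200
Step 6: max=16008195571/3110400000, min=27165671/5400000, spread=14430763/124416000
Step 7: max=958227741689/186624000000, min=2177652727/432000000, spread=139854109/1492992000
Step 8: max=57409671890251/11197440000000, min=196251228977/38880000000, spread=7114543559/89579520000

Answer: 1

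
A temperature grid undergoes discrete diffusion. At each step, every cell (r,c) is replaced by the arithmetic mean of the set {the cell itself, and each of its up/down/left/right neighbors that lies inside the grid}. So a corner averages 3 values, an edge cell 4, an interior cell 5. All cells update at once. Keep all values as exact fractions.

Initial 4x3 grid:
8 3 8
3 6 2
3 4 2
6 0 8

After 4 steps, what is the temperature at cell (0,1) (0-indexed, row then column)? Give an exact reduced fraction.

Answer: 1336241/288000

Derivation:
Step 1: cell (0,1) = 25/4
Step 2: cell (0,1) = 377/80
Step 3: cell (0,1) = 23419/4800
Step 4: cell (0,1) = 1336241/288000
Full grid after step 4:
  609887/129600 1336241/288000 597187/129600
  235633/54000 523079/120000 462391/108000
  35803/9000 709781/180000 425761/108000
  27299/7200 1618879/432000 245441/64800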